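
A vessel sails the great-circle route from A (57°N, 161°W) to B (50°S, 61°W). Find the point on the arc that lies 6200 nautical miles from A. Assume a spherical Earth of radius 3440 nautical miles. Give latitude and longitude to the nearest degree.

Convert each endpoint to a unit vector on the sphere (x = cos φ cos λ, y = cos φ sin λ, z = sin φ).
The central angle between the endpoints is δ = arccos(p₁·p₂) ≈ 2.351 rad (134.7°). The total great-circle distance is δ·R ≈ 2.351 × 3440 ≈ 8087 nmi, so the target fraction is f = 6200/8087 ≈ 0.767.
Interpolate at f ≈ 0.767 with slerp weights a = sin((1−f)δ)/sin δ ≈ 0.733, b = sin(fδ)/sin δ ≈ 1.369.
p = a·p₁ + b·p₂ ≈ (0.049, -0.900, -0.434); φ = arcsin(p_z) ≈ -25.71°, λ = atan2(p_y, p_x) ≈ -86.88°.

≈ (26°S, 87°W)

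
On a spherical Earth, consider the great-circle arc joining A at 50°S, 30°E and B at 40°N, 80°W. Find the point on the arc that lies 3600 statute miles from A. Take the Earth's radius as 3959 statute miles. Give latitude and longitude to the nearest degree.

Write both endpoints as unit vectors p₁, p₂ with components (cos φ cos λ, cos φ sin λ, sin φ).
The central angle between the endpoints is δ = arccos(p₁·p₂) ≈ 2.293 rad (131.4°). The total great-circle distance is δ·R ≈ 2.293 × 3959 ≈ 9077 mi, so the target fraction is f = 3600/9077 ≈ 0.397.
Interpolate at f ≈ 0.397 with slerp weights a = sin((1−f)δ)/sin δ ≈ 1.309, b = sin(fδ)/sin δ ≈ 1.051.
p = a·p₁ + b·p₂ ≈ (0.869, -0.372, -0.327); φ = arcsin(p_z) ≈ -19.09°, λ = atan2(p_y, p_x) ≈ -23.21°.

≈ 19°S, 23°W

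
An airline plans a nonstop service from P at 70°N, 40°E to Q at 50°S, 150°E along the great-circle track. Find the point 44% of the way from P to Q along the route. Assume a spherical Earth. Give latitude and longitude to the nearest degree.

≈ 24°N, 115°E

Convert each endpoint to a unit vector on the sphere (x = cos φ cos λ, y = cos φ sin λ, z = sin φ).
The central angle between the endpoints is δ = arccos(p₁·p₂) ≈ 2.490 rad (142.7°).
Interpolate at f = 0.44 with slerp weights a = sin((1−f)δ)/sin δ ≈ 1.623, b = sin(fδ)/sin δ ≈ 1.466.
p = a·p₁ + b·p₂ ≈ (-0.391, 0.828, 0.402); φ = arcsin(p_z) ≈ 23.71°, λ = atan2(p_y, p_x) ≈ 115.27°.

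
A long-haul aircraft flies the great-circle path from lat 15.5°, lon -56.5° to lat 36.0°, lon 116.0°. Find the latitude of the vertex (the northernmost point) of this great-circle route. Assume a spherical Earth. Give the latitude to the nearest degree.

≈ 83°

The great circle lies in the plane with unit normal n̂ = (p₁ × p₂)/|p₁ × p₂|.
Here n̂_z ≈ +0.129; the vertex latitude is φ_max = arccos|n̂_z| ≈ 82.6°.
Check via Clairaut: cos φ_max = |cos φ₁| · sin C = cos(15.5°)·sin(7.7°) ≈ 0.129, again giving ≈ 82.6°.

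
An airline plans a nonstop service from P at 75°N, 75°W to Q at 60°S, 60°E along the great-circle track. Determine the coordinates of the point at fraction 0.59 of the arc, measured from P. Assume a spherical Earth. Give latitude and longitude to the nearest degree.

Convert each endpoint to a unit vector on the sphere (x = cos φ cos λ, y = cos φ sin λ, z = sin φ).
The central angle between the endpoints is δ = arccos(p₁·p₂) ≈ 2.760 rad (158.1°).
Interpolate at f = 0.59 with slerp weights a = sin((1−f)δ)/sin δ ≈ 2.430, b = sin(fδ)/sin δ ≈ 2.680.
p = a·p₁ + b·p₂ ≈ (0.833, 0.553, 0.026); φ = arcsin(p_z) ≈ 1.48°, λ = atan2(p_y, p_x) ≈ 33.59°.

≈ 1°N, 34°E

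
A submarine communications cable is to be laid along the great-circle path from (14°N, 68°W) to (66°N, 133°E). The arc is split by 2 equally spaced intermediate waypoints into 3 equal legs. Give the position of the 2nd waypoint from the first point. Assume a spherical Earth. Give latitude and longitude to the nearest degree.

Convert each endpoint to a unit vector on the sphere (x = cos φ cos λ, y = cos φ sin λ, z = sin φ).
The central angle between the endpoints is δ = arccos(p₁·p₂) ≈ 1.719 rad (98.5°).
Interpolate at f = 2/3 with slerp weights a = sin((1−f)δ)/sin δ ≈ 0.548, b = sin(fδ)/sin δ ≈ 0.921.
p = a·p₁ + b·p₂ ≈ (-0.056, -0.219, 0.974); φ = arcsin(p_z) ≈ 76.93°, λ = atan2(p_y, p_x) ≈ -104.41°.

≈ (77°N, 104°W)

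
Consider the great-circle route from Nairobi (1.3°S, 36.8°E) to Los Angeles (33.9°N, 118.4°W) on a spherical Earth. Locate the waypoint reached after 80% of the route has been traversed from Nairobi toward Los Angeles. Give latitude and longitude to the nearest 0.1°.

≈ 52.0°N, 88.6°W

Convert each endpoint to a unit vector on the sphere (x = cos φ cos λ, y = cos φ sin λ, z = sin φ).
The central angle between the endpoints is δ = arccos(p₁·p₂) ≈ 2.443 rad (140.0°).
Interpolate at f = 0.80 with slerp weights a = sin((1−f)δ)/sin δ ≈ 0.730, b = sin(fδ)/sin δ ≈ 1.442.
p = a·p₁ + b·p₂ ≈ (0.015, -0.616, 0.788); φ = arcsin(p_z) ≈ 51.98°, λ = atan2(p_y, p_x) ≈ -88.59°.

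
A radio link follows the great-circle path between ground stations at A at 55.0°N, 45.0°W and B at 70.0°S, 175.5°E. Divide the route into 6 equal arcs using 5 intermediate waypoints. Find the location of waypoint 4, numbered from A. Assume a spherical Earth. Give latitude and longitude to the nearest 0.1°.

≈ 41.6°S, 91.8°W

The haversine formula gives a central angle δ ≈ 2.736 rad (156.8°) between the endpoints.
Interpolate at f = 4/6 with slerp weights a = sin((1−f)δ)/sin δ ≈ 2.005, b = sin(fδ)/sin δ ≈ 2.454.
p = a·p₁ + b·p₂ ≈ (-0.024, -0.747, -0.664); φ = arcsin(p_z) ≈ -41.62°, λ = atan2(p_y, p_x) ≈ -91.82°.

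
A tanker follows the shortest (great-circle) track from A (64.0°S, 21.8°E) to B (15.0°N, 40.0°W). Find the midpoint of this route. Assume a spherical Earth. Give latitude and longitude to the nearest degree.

From cos δ = sin φ₁ sin φ₂ + cos φ₁ cos φ₂ cos Δλ, the central angle is δ ≈ 1.603 rad (91.9°).
Interpolate at f = 1/2 with slerp weights a = sin((1−f)δ)/sin δ ≈ 0.719, b = sin(fδ)/sin δ ≈ 0.719.
p = a·p₁ + b·p₂ ≈ (0.825, -0.329, -0.460); φ = arcsin(p_z) ≈ -27.39°, λ = atan2(p_y, p_x) ≈ -21.77°.

≈ (27°S, 22°W)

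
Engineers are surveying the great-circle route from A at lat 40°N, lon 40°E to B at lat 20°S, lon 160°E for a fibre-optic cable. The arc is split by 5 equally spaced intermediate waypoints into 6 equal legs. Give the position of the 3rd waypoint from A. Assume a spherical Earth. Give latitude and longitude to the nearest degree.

≈ lat 19°N, lon 110°E

From cos δ = sin φ₁ sin φ₂ + cos φ₁ cos φ₂ cos Δλ, the central angle is δ ≈ 2.189 rad (125.4°).
Interpolate at f = 3/6 with slerp weights a = sin((1−f)δ)/sin δ ≈ 1.091, b = sin(fδ)/sin δ ≈ 1.091.
p = a·p₁ + b·p₂ ≈ (-0.323, 0.888, 0.328); φ = arcsin(p_z) ≈ 19.15°, λ = atan2(p_y, p_x) ≈ 110.00°.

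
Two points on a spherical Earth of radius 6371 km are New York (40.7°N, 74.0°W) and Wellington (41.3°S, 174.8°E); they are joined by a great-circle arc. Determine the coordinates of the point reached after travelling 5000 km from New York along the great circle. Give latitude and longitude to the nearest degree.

≈ 14°N, 115°W

The haversine formula gives a central angle δ ≈ 2.261 rad (129.5°) between the endpoints. The total great-circle distance is δ·R ≈ 2.261 × 6371 ≈ 14402 km, so the target fraction is f = 5000/14402 ≈ 0.347.
Interpolate at f ≈ 0.347 with slerp weights a = sin((1−f)δ)/sin δ ≈ 1.290, b = sin(fδ)/sin δ ≈ 0.916.
p = a·p₁ + b·p₂ ≈ (-0.416, -0.878, 0.237); φ = arcsin(p_z) ≈ 13.70°, λ = atan2(p_y, p_x) ≈ -115.34°.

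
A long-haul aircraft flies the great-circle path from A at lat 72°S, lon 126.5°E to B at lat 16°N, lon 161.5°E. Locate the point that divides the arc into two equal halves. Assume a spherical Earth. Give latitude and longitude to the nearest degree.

Write both endpoints as unit vectors p₁, p₂ with components (cos φ cos λ, cos φ sin λ, sin φ).
The central angle between the endpoints is δ = arccos(p₁·p₂) ≈ 1.590 rad (91.1°).
Interpolate at f = 1/2 with slerp weights a = sin((1−f)δ)/sin δ ≈ 0.714, b = sin(fδ)/sin δ ≈ 0.714.
p = a·p₁ + b·p₂ ≈ (-0.782, 0.395, -0.482); φ = arcsin(p_z) ≈ -28.83°, λ = atan2(p_y, p_x) ≈ 153.20°.

≈ lat 29°S, lon 153°E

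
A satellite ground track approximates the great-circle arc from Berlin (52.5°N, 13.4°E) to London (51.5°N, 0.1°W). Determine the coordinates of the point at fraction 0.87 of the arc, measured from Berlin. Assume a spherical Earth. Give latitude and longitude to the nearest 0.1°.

≈ (51.7°N, 1.6°E)

The haversine formula gives a central angle δ ≈ 0.146 rad (8.4°) between the endpoints.
Interpolate at f = 0.87 with slerp weights a = sin((1−f)δ)/sin δ ≈ 0.130, b = sin(fδ)/sin δ ≈ 0.871.
p = a·p₁ + b·p₂ ≈ (0.619, 0.017, 0.785); φ = arcsin(p_z) ≈ 51.72°, λ = atan2(p_y, p_x) ≈ 1.61°.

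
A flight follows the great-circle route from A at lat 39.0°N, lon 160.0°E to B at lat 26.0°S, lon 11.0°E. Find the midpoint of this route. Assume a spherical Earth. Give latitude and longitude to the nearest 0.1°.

Write both endpoints as unit vectors p₁, p₂ with components (cos φ cos λ, cos φ sin λ, sin φ).
The central angle between the endpoints is δ = arccos(p₁·p₂) ≈ 2.635 rad (151.0°).
Interpolate at f = 1/2 with slerp weights a = sin((1−f)δ)/sin δ ≈ 1.997, b = sin(fδ)/sin δ ≈ 1.997.
p = a·p₁ + b·p₂ ≈ (0.304, 0.873, 0.381); φ = arcsin(p_z) ≈ 22.41°, λ = atan2(p_y, p_x) ≈ 70.83°.

≈ lat 22.4°N, lon 70.8°E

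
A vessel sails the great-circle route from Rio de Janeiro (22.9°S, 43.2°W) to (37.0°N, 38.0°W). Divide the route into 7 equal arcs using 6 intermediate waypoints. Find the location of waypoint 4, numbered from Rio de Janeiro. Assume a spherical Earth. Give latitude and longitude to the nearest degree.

≈ (11°N, 40°W)

Convert each endpoint to a unit vector on the sphere (x = cos φ cos λ, y = cos φ sin λ, z = sin φ).
The central angle between the endpoints is δ = arccos(p₁·p₂) ≈ 1.049 rad (60.1°).
Interpolate at f = 4/7 with slerp weights a = sin((1−f)δ)/sin δ ≈ 0.501, b = sin(fδ)/sin δ ≈ 0.651.
p = a·p₁ + b·p₂ ≈ (0.746, -0.636, 0.197); φ = arcsin(p_z) ≈ 11.34°, λ = atan2(p_y, p_x) ≈ -40.45°.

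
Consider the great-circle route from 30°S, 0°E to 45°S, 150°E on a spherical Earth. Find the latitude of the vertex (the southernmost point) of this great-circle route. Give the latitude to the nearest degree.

≈ 72°S

The great circle lies in the plane with unit normal n̂ = (p₁ × p₂)/|p₁ × p₂|.
Here n̂_z ≈ +0.311; the vertex latitude is φ_max = arccos|n̂_z| ≈ 71.9°.
Check via Clairaut: cos φ_max = |cos φ₁| · sin C = cos(30.0°)·sin(158.9°) ≈ 0.311, again giving ≈ 71.9°.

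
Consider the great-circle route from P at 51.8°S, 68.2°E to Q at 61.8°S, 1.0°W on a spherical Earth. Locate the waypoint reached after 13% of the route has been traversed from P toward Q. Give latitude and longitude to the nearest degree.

Write both endpoints as unit vectors p₁, p₂ with components (cos φ cos λ, cos φ sin λ, sin φ).
The central angle between the endpoints is δ = arccos(p₁·p₂) ≈ 0.650 rad (37.2°).
Interpolate at f = 0.13 with slerp weights a = sin((1−f)δ)/sin δ ≈ 0.885, b = sin(fδ)/sin δ ≈ 0.139.
p = a·p₁ + b·p₂ ≈ (0.269, 0.507, -0.819); φ = arcsin(p_z) ≈ -54.95°, λ = atan2(p_y, p_x) ≈ 62.04°.

≈ 55°S, 62°E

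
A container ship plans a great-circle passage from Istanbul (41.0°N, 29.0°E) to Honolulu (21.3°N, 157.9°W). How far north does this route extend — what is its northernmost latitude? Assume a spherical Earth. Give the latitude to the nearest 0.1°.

≈ 84.5°N

The great circle lies in the plane with unit normal n̂ = (p₁ × p₂)/|p₁ × p₂|.
Here n̂_z ≈ +0.095; the vertex latitude is φ_max = arccos|n̂_z| ≈ 84.5°.
Check via Clairaut: cos φ_max = |cos φ₁| · sin C = cos(41.0°)·sin(7.2°) ≈ 0.095, again giving ≈ 84.5°.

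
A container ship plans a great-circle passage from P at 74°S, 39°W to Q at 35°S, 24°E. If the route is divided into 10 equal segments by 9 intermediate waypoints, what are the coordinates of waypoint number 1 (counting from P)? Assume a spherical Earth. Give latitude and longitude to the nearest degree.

The haversine formula gives a central angle δ ≈ 0.858 rad (49.2°) between the endpoints.
Interpolate at f = 1/10 with slerp weights a = sin((1−f)δ)/sin δ ≈ 0.922, b = sin(fδ)/sin δ ≈ 0.113.
p = a·p₁ + b·p₂ ≈ (0.282, -0.122, -0.951); φ = arcsin(p_z) ≈ -72.08°, λ = atan2(p_y, p_x) ≈ -23.41°.

≈ 72°S, 23°W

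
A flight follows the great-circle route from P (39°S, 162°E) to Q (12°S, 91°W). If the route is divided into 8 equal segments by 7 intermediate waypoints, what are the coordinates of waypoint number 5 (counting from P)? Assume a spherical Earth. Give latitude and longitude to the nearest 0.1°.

Convert each endpoint to a unit vector on the sphere (x = cos φ cos λ, y = cos φ sin λ, z = sin φ).
The central angle between the endpoints is δ = arccos(p₁·p₂) ≈ 1.662 rad (95.2°).
Interpolate at f = 5/8 with slerp weights a = sin((1−f)δ)/sin δ ≈ 0.586, b = sin(fδ)/sin δ ≈ 0.865.
p = a·p₁ + b·p₂ ≈ (-0.448, -0.706, -0.549); φ = arcsin(p_z) ≈ -33.29°, λ = atan2(p_y, p_x) ≈ -122.41°.

≈ (33.3°S, 122.4°W)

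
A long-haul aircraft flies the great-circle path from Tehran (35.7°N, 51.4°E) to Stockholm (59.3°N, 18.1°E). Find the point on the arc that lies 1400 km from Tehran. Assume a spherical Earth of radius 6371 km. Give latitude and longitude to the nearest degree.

Convert each endpoint to a unit vector on the sphere (x = cos φ cos λ, y = cos φ sin λ, z = sin φ).
The central angle between the endpoints is δ = arccos(p₁·p₂) ≈ 0.558 rad (32.0°). The total great-circle distance is δ·R ≈ 0.558 × 6371 ≈ 3555 km, so the target fraction is f = 1400/3555 ≈ 0.394.
Interpolate at f ≈ 0.394 with slerp weights a = sin((1−f)δ)/sin δ ≈ 0.627, b = sin(fδ)/sin δ ≈ 0.412.
p = a·p₁ + b·p₂ ≈ (0.517, 0.463, 0.720); φ = arcsin(p_z) ≈ 46.03°, λ = atan2(p_y, p_x) ≈ 41.83°.

≈ (46°N, 42°E)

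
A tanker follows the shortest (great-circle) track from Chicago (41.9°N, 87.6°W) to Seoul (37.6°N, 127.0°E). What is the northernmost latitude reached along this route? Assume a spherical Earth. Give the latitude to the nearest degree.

The great circle lies in the plane with unit normal n̂ = (p₁ × p₂)/|p₁ × p₂|.
Here n̂_z ≈ -0.336; the vertex latitude is φ_max = arccos|n̂_z| ≈ 70.4°.
Check via Clairaut: cos φ_max = |cos φ₁| · sin C = cos(41.9°)·sin(26.8°) ≈ 0.336, again giving ≈ 70.4°.

≈ 70°N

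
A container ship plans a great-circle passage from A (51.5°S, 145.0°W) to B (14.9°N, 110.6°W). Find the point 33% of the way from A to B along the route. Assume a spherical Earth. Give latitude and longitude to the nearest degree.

≈ (30°S, 129°W)

Write both endpoints as unit vectors p₁, p₂ with components (cos φ cos λ, cos φ sin λ, sin φ).
The central angle between the endpoints is δ = arccos(p₁·p₂) ≈ 1.271 rad (72.8°).
Interpolate at f = 0.33 with slerp weights a = sin((1−f)δ)/sin δ ≈ 0.787, b = sin(fδ)/sin δ ≈ 0.426.
p = a·p₁ + b·p₂ ≈ (-0.547, -0.667, -0.507); φ = arcsin(p_z) ≈ -30.44°, λ = atan2(p_y, p_x) ≈ -129.34°.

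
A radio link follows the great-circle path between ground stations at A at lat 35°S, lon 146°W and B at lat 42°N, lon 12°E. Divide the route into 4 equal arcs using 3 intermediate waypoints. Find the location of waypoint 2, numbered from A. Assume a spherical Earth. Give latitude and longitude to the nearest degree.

≈ lat 17°N, lon 81°W

The haversine formula gives a central angle δ ≈ 2.818 rad (161.5°) between the endpoints.
Interpolate at f = 2/4 with slerp weights a = sin((1−f)δ)/sin δ ≈ 3.107, b = sin(fδ)/sin δ ≈ 3.107.
p = a·p₁ + b·p₂ ≈ (0.149, -0.943, 0.297); φ = arcsin(p_z) ≈ 17.27°, λ = atan2(p_y, p_x) ≈ -81.05°.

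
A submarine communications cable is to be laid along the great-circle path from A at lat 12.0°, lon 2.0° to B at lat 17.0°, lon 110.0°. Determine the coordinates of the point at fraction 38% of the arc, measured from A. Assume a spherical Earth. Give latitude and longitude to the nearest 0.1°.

≈ lat 22.4°, lon 41.7°

Write both endpoints as unit vectors p₁, p₂ with components (cos φ cos λ, cos φ sin λ, sin φ).
The central angle between the endpoints is δ = arccos(p₁·p₂) ≈ 1.801 rad (103.2°).
Interpolate at f = 0.38 with slerp weights a = sin((1−f)δ)/sin δ ≈ 0.923, b = sin(fδ)/sin δ ≈ 0.649.
p = a·p₁ + b·p₂ ≈ (0.690, 0.615, 0.382); φ = arcsin(p_z) ≈ 22.44°, λ = atan2(p_y, p_x) ≈ 41.72°.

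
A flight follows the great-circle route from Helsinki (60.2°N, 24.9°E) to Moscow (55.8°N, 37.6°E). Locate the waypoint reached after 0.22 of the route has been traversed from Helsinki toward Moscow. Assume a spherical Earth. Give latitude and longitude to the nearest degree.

The haversine formula gives a central angle δ ≈ 0.140 rad (8.0°) between the endpoints.
Interpolate at f = 0.22 with slerp weights a = sin((1−f)δ)/sin δ ≈ 0.781, b = sin(fδ)/sin δ ≈ 0.221.
p = a·p₁ + b·p₂ ≈ (0.450, 0.239, 0.860); φ = arcsin(p_z) ≈ 59.34°, λ = atan2(p_y, p_x) ≈ 27.97°.

≈ (59°N, 28°E)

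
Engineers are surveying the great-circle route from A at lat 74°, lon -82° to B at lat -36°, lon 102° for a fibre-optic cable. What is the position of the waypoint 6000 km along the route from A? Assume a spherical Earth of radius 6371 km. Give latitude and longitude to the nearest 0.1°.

≈ lat 52.0°, lon 104.9°

The haversine formula gives a central angle δ ≈ 2.477 rad (141.9°) between the endpoints. The total great-circle distance is δ·R ≈ 2.477 × 6371 ≈ 15784 km, so the target fraction is f = 6000/15784 ≈ 0.380.
Interpolate at f ≈ 0.380 with slerp weights a = sin((1−f)δ)/sin δ ≈ 1.621, b = sin(fδ)/sin δ ≈ 1.312.
p = a·p₁ + b·p₂ ≈ (-0.158, 0.596, 0.788); φ = arcsin(p_z) ≈ 51.95°, λ = atan2(p_y, p_x) ≈ 104.90°.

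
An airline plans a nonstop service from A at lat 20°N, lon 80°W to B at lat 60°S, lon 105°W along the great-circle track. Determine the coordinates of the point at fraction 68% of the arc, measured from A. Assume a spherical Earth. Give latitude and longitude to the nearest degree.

The haversine formula gives a central angle δ ≈ 1.441 rad (82.6°) between the endpoints.
Interpolate at f = 0.68 with slerp weights a = sin((1−f)δ)/sin δ ≈ 0.449, b = sin(fδ)/sin δ ≈ 0.837.
p = a·p₁ + b·p₂ ≈ (-0.035, -0.820, -0.572); φ = arcsin(p_z) ≈ -34.87°, λ = atan2(p_y, p_x) ≈ -92.46°.

≈ lat 35°S, lon 92°W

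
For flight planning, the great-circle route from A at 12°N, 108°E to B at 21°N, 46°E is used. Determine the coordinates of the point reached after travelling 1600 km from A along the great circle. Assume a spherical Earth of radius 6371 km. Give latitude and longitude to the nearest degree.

≈ 16°N, 94°E

Write both endpoints as unit vectors p₁, p₂ with components (cos φ cos λ, cos φ sin λ, sin φ).
The central angle between the endpoints is δ = arccos(p₁·p₂) ≈ 1.043 rad (59.8°). The total great-circle distance is δ·R ≈ 1.043 × 6371 ≈ 6648 km, so the target fraction is f = 1600/6648 ≈ 0.241.
Interpolate at f ≈ 0.241 with slerp weights a = sin((1−f)δ)/sin δ ≈ 0.824, b = sin(fδ)/sin δ ≈ 0.288.
p = a·p₁ + b·p₂ ≈ (-0.063, 0.960, 0.274); φ = arcsin(p_z) ≈ 15.92°, λ = atan2(p_y, p_x) ≈ 93.73°.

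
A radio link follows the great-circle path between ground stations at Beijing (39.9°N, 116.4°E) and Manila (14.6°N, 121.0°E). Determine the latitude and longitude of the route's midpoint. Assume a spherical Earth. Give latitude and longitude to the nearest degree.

From cos δ = sin φ₁ sin φ₂ + cos φ₁ cos φ₂ cos Δλ, the central angle is δ ≈ 0.447 rad (25.6°).
Interpolate at f = 1/2 with slerp weights a = sin((1−f)δ)/sin δ ≈ 0.513, b = sin(fδ)/sin δ ≈ 0.513.
p = a·p₁ + b·p₂ ≈ (-0.430, 0.778, 0.458); φ = arcsin(p_z) ≈ 27.27°, λ = atan2(p_y, p_x) ≈ 118.97°.

≈ 27°N, 119°E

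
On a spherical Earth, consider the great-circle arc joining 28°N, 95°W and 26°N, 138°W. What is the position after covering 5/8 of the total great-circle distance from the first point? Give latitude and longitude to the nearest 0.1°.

Write both endpoints as unit vectors p₁, p₂ with components (cos φ cos λ, cos φ sin λ, sin φ).
The central angle between the endpoints is δ = arccos(p₁·p₂) ≈ 0.666 rad (38.2°).
Interpolate at f = 5/8 with slerp weights a = sin((1−f)δ)/sin δ ≈ 0.400, b = sin(fδ)/sin δ ≈ 0.654.
p = a·p₁ + b·p₂ ≈ (-0.468, -0.745, 0.475); φ = arcsin(p_z) ≈ 28.34°, λ = atan2(p_y, p_x) ≈ -122.12°.

≈ 28.3°N, 122.1°W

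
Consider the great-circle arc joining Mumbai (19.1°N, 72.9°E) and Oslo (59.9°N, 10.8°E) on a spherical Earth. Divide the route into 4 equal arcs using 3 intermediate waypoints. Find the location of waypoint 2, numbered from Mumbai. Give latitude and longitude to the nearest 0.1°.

Convert each endpoint to a unit vector on the sphere (x = cos φ cos λ, y = cos φ sin λ, z = sin φ).
The central angle between the endpoints is δ = arccos(p₁·p₂) ≈ 1.042 rad (59.7°).
Interpolate at f = 2/4 with slerp weights a = sin((1−f)δ)/sin δ ≈ 0.576, b = sin(fδ)/sin δ ≈ 0.576.
p = a·p₁ + b·p₂ ≈ (0.444, 0.575, 0.687); φ = arcsin(p_z) ≈ 43.42°, λ = atan2(p_y, p_x) ≈ 52.31°.

≈ (43.4°N, 52.3°E)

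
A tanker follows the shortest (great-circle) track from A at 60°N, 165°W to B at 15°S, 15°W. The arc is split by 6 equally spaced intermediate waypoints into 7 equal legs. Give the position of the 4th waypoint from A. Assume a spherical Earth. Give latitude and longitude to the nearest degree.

≈ 37°N, 35°W

Convert each endpoint to a unit vector on the sphere (x = cos φ cos λ, y = cos φ sin λ, z = sin φ).
The central angle between the endpoints is δ = arccos(p₁·p₂) ≈ 2.268 rad (130.0°).
Interpolate at f = 4/7 with slerp weights a = sin((1−f)δ)/sin δ ≈ 1.078, b = sin(fδ)/sin δ ≈ 1.256.
p = a·p₁ + b·p₂ ≈ (0.651, -0.453, 0.608); φ = arcsin(p_z) ≈ 37.48°, λ = atan2(p_y, p_x) ≈ -34.85°.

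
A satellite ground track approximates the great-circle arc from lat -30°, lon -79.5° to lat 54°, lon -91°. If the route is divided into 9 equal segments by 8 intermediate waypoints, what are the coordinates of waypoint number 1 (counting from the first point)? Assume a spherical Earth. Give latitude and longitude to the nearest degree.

≈ lat -21°, lon -81°

The haversine formula gives a central angle δ ≈ 1.476 rad (84.6°) between the endpoints.
Interpolate at f = 1/9 with slerp weights a = sin((1−f)δ)/sin δ ≈ 0.971, b = sin(fδ)/sin δ ≈ 0.164.
p = a·p₁ + b·p₂ ≈ (0.152, -0.923, -0.353); φ = arcsin(p_z) ≈ -20.66°, λ = atan2(p_y, p_x) ≈ -80.68°.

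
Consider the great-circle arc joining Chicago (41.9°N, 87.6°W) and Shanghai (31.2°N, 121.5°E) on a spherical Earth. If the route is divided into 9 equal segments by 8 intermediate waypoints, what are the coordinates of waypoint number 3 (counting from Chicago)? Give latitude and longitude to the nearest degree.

The haversine formula gives a central angle δ ≈ 1.783 rad (102.1°) between the endpoints.
Interpolate at f = 3/9 with slerp weights a = sin((1−f)δ)/sin δ ≈ 0.949, b = sin(fδ)/sin δ ≈ 0.573.
p = a·p₁ + b·p₂ ≈ (-0.226, -0.288, 0.930); φ = arcsin(p_z) ≈ 68.51°, λ = atan2(p_y, p_x) ≈ -128.16°.

≈ (69°N, 128°W)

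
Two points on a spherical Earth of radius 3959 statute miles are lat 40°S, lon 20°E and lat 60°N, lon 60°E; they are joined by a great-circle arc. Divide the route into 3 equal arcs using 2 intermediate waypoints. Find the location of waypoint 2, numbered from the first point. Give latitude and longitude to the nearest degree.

≈ lat 27°N, lon 41°E

From cos δ = sin φ₁ sin φ₂ + cos φ₁ cos φ₂ cos Δλ, the central angle is δ ≈ 1.837 rad (105.3°).
Interpolate at f = 2/3 with slerp weights a = sin((1−f)δ)/sin δ ≈ 0.596, b = sin(fδ)/sin δ ≈ 0.975.
p = a·p₁ + b·p₂ ≈ (0.673, 0.578, 0.461); φ = arcsin(p_z) ≈ 27.48°, λ = atan2(p_y, p_x) ≈ 40.69°.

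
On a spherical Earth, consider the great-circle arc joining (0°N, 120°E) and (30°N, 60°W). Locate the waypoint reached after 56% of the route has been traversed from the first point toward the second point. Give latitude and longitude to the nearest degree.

Convert each endpoint to a unit vector on the sphere (x = cos φ cos λ, y = cos φ sin λ, z = sin φ).
The central angle between the endpoints is δ = arccos(p₁·p₂) ≈ 2.618 rad (150.0°).
Interpolate at f = 0.56 with slerp weights a = sin((1−f)δ)/sin δ ≈ 1.827, b = sin(fδ)/sin δ ≈ 1.989.
p = a·p₁ + b·p₂ ≈ (-0.052, 0.091, 0.995); φ = arcsin(p_z) ≈ 84.00°, λ = atan2(p_y, p_x) ≈ 120.00°.

≈ (84°N, 120°E)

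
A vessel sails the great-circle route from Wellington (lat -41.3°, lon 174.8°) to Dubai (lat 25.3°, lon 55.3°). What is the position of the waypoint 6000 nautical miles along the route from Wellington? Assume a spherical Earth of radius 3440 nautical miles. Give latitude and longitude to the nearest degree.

From cos δ = sin φ₁ sin φ₂ + cos φ₁ cos φ₂ cos Δλ, the central angle is δ ≈ 2.235 rad (128.1°). The total great-circle distance is δ·R ≈ 2.235 × 3440 ≈ 7689 nmi, so the target fraction is f = 6000/7689 ≈ 0.780.
Interpolate at f ≈ 0.780 with slerp weights a = sin((1−f)δ)/sin δ ≈ 0.599, b = sin(fδ)/sin δ ≈ 1.251.
p = a·p₁ + b·p₂ ≈ (0.196, 0.971, 0.139); φ = arcsin(p_z) ≈ 8.02°, λ = atan2(p_y, p_x) ≈ 78.59°.

≈ lat 8°, lon 79°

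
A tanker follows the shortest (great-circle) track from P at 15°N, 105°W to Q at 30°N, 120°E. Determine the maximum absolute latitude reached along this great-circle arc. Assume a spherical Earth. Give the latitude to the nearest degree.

The great circle lies in the plane with unit normal n̂ = (p₁ × p₂)/|p₁ × p₂|.
Here n̂_z ≈ -0.667; the vertex latitude is φ_max = arccos|n̂_z| ≈ 48.2°.

≈ 48°N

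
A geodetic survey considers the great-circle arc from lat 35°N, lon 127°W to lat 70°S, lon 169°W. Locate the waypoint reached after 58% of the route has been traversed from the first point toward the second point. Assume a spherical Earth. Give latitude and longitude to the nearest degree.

≈ lat 27°S, lon 141°W

Convert each endpoint to a unit vector on the sphere (x = cos φ cos λ, y = cos φ sin λ, z = sin φ).
The central angle between the endpoints is δ = arccos(p₁·p₂) ≈ 1.908 rad (109.3°).
Interpolate at f = 0.58 with slerp weights a = sin((1−f)δ)/sin δ ≈ 0.761, b = sin(fδ)/sin δ ≈ 0.948.
p = a·p₁ + b·p₂ ≈ (-0.693, -0.560, -0.454); φ = arcsin(p_z) ≈ -26.99°, λ = atan2(p_y, p_x) ≈ -141.08°.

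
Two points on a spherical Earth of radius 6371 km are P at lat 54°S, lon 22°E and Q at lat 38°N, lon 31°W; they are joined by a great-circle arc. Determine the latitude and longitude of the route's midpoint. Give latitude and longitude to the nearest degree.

Write both endpoints as unit vectors p₁, p₂ with components (cos φ cos λ, cos φ sin λ, sin φ).
The central angle between the endpoints is δ = arccos(p₁·p₂) ≈ 1.792 rad (102.7°).
Interpolate at f = 1/2 with slerp weights a = sin((1−f)δ)/sin δ ≈ 0.800, b = sin(fδ)/sin δ ≈ 0.800.
p = a·p₁ + b·p₂ ≈ (0.977, -0.149, -0.155); φ = arcsin(p_z) ≈ -8.90°, λ = atan2(p_y, p_x) ≈ -8.65°.

≈ lat 9°S, lon 9°W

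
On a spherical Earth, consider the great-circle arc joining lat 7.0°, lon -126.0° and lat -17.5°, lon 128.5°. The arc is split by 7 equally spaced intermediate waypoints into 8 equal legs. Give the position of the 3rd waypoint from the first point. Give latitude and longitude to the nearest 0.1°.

From cos δ = sin φ₁ sin φ₂ + cos φ₁ cos φ₂ cos Δλ, the central angle is δ ≈ 1.865 rad (106.8°).
Interpolate at f = 3/8 with slerp weights a = sin((1−f)δ)/sin δ ≈ 0.960, b = sin(fδ)/sin δ ≈ 0.672.
p = a·p₁ + b·p₂ ≈ (-0.959, -0.269, -0.085); φ = arcsin(p_z) ≈ -4.89°, λ = atan2(p_y, p_x) ≈ -164.34°.

≈ lat -4.9°, lon -164.3°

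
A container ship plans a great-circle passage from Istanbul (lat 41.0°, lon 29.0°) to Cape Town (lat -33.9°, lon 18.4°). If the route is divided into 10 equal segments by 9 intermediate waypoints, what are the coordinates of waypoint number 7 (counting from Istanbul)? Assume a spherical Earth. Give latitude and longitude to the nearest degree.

Write both endpoints as unit vectors p₁, p₂ with components (cos φ cos λ, cos φ sin λ, sin φ).
The central angle between the endpoints is δ = arccos(p₁·p₂) ≈ 1.318 rad (75.5°).
Interpolate at f = 7/10 with slerp weights a = sin((1−f)δ)/sin δ ≈ 0.398, b = sin(fδ)/sin δ ≈ 0.823.
p = a·p₁ + b·p₂ ≈ (0.911, 0.361, -0.198); φ = arcsin(p_z) ≈ -11.43°, λ = atan2(p_y, p_x) ≈ 21.63°.

≈ lat -11°, lon 22°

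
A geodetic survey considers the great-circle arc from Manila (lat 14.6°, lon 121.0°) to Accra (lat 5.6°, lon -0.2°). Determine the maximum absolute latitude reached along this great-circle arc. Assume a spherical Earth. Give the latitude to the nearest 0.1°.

The great circle lies in the plane with unit normal n̂ = (p₁ × p₂)/|p₁ × p₂|.
Here n̂_z ≈ -0.936; the vertex latitude is φ_max = arccos|n̂_z| ≈ 20.7°.

≈ 20.7°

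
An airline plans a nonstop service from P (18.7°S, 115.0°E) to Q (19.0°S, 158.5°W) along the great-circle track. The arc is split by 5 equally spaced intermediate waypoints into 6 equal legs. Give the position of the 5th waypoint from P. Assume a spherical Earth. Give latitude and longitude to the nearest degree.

Write both endpoints as unit vectors p₁, p₂ with components (cos φ cos λ, cos φ sin λ, sin φ).
The central angle between the endpoints is δ = arccos(p₁·p₂) ≈ 1.411 rad (80.8°).
Interpolate at f = 5/6 with slerp weights a = sin((1−f)δ)/sin δ ≈ 0.236, b = sin(fδ)/sin δ ≈ 0.935.
p = a·p₁ + b·p₂ ≈ (-0.917, -0.121, -0.380); φ = arcsin(p_z) ≈ -22.34°, λ = atan2(p_y, p_x) ≈ -172.46°.

≈ (22°S, 172°W)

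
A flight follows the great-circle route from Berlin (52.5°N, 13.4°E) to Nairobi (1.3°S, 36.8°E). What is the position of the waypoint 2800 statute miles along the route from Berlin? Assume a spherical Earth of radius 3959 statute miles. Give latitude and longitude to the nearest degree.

≈ 15°N, 32°E

From cos δ = sin φ₁ sin φ₂ + cos φ₁ cos φ₂ cos Δλ, the central angle is δ ≈ 1.000 rad (57.3°). The total great-circle distance is δ·R ≈ 1.000 × 3959 ≈ 3958 mi, so the target fraction is f = 2800/3958 ≈ 0.707.
Interpolate at f ≈ 0.707 with slerp weights a = sin((1−f)δ)/sin δ ≈ 0.343, b = sin(fδ)/sin δ ≈ 0.772.
p = a·p₁ + b·p₂ ≈ (0.821, 0.511, 0.254); φ = arcsin(p_z) ≈ 14.73°, λ = atan2(p_y, p_x) ≈ 31.89°.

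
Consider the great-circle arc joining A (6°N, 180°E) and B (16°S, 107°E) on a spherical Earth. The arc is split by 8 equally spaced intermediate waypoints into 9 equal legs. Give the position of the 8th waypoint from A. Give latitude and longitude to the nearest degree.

Write both endpoints as unit vectors p₁, p₂ with components (cos φ cos λ, cos φ sin λ, sin φ).
The central angle between the endpoints is δ = arccos(p₁·p₂) ≈ 1.317 rad (75.5°).
Interpolate at f = 8/9 with slerp weights a = sin((1−f)δ)/sin δ ≈ 0.151, b = sin(fδ)/sin δ ≈ 0.952.
p = a·p₁ + b·p₂ ≈ (-0.417, 0.875, -0.247); φ = arcsin(p_z) ≈ -14.27°, λ = atan2(p_y, p_x) ≈ 115.50°.

≈ (14°S, 116°E)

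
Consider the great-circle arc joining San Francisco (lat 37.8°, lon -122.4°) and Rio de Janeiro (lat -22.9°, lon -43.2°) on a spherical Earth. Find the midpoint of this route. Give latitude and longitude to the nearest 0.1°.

≈ lat 9.6°, lon -79.2°

The haversine formula gives a central angle δ ≈ 1.673 rad (95.9°) between the endpoints.
Interpolate at f = 1/2 with slerp weights a = sin((1−f)δ)/sin δ ≈ 0.746, b = sin(fδ)/sin δ ≈ 0.746.
p = a·p₁ + b·p₂ ≈ (0.185, -0.968, 0.167); φ = arcsin(p_z) ≈ 9.61°, λ = atan2(p_y, p_x) ≈ -79.18°.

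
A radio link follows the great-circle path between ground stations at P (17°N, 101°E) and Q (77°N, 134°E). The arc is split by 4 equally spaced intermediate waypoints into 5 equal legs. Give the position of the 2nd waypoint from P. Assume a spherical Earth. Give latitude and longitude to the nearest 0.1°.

≈ (41.6°N, 105.5°E)

Write both endpoints as unit vectors p₁, p₂ with components (cos φ cos λ, cos φ sin λ, sin φ).
The central angle between the endpoints is δ = arccos(p₁·p₂) ≈ 1.087 rad (62.3°).
Interpolate at f = 2/5 with slerp weights a = sin((1−f)δ)/sin δ ≈ 0.686, b = sin(fδ)/sin δ ≈ 0.476.
p = a·p₁ + b·p₂ ≈ (-0.199, 0.721, 0.664); φ = arcsin(p_z) ≈ 41.61°, λ = atan2(p_y, p_x) ≈ 105.47°.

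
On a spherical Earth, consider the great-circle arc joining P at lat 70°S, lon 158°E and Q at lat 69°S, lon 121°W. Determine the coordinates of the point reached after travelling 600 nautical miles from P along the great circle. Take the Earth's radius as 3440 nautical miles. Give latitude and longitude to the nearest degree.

≈ lat 74°S, lon 172°W

From cos δ = sin φ₁ sin φ₂ + cos φ₁ cos φ₂ cos Δλ, the central angle is δ ≈ 0.459 rad (26.3°). The total great-circle distance is δ·R ≈ 0.459 × 3440 ≈ 1579 nmi, so the target fraction is f = 600/1579 ≈ 0.380.
Interpolate at f ≈ 0.380 with slerp weights a = sin((1−f)δ)/sin δ ≈ 0.634, b = sin(fδ)/sin δ ≈ 0.392.
p = a·p₁ + b·p₂ ≈ (-0.273, -0.039, -0.961); φ = arcsin(p_z) ≈ -73.98°, λ = atan2(p_y, p_x) ≈ -171.86°.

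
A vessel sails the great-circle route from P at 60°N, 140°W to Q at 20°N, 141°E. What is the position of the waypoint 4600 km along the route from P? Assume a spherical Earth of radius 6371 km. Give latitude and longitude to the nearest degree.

≈ 41°N, 159°E

Write both endpoints as unit vectors p₁, p₂ with components (cos φ cos λ, cos φ sin λ, sin φ).
The central angle between the endpoints is δ = arccos(p₁·p₂) ≈ 1.175 rad (67.3°). The total great-circle distance is δ·R ≈ 1.175 × 6371 ≈ 7484 km, so the target fraction is f = 4600/7484 ≈ 0.615.
Interpolate at f ≈ 0.615 with slerp weights a = sin((1−f)δ)/sin δ ≈ 0.474, b = sin(fδ)/sin δ ≈ 0.716.
p = a·p₁ + b·p₂ ≈ (-0.705, 0.271, 0.656); φ = arcsin(p_z) ≈ 40.96°, λ = atan2(p_y, p_x) ≈ 158.95°.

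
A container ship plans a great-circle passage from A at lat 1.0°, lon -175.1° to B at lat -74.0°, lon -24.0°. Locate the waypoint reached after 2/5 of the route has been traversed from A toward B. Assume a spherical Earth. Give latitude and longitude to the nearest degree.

≈ lat -40°, lon -168°

The haversine formula gives a central angle δ ≈ 1.832 rad (105.0°) between the endpoints.
Interpolate at f = 2/5 with slerp weights a = sin((1−f)δ)/sin δ ≈ 0.922, b = sin(fδ)/sin δ ≈ 0.692.
p = a·p₁ + b·p₂ ≈ (-0.744, -0.156, -0.649); φ = arcsin(p_z) ≈ -40.50°, λ = atan2(p_y, p_x) ≈ -168.13°.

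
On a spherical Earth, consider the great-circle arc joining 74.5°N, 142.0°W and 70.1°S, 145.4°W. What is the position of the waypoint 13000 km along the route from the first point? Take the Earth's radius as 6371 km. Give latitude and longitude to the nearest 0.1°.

≈ 42.4°S, 144.4°W

The haversine formula gives a central angle δ ≈ 2.524 rad (144.6°) between the endpoints. The total great-circle distance is δ·R ≈ 2.524 × 6371 ≈ 16081 km, so the target fraction is f = 13000/16081 ≈ 0.808.
Interpolate at f ≈ 0.808 with slerp weights a = sin((1−f)δ)/sin δ ≈ 0.803, b = sin(fδ)/sin δ ≈ 1.540.
p = a·p₁ + b·p₂ ≈ (-0.601, -0.430, -0.674); φ = arcsin(p_z) ≈ -42.40°, λ = atan2(p_y, p_x) ≈ -144.41°.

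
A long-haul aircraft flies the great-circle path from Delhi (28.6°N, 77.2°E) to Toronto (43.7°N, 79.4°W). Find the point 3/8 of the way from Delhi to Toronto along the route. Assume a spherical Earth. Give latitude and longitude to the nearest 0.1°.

≈ (64.3°N, 51.6°E)

Write both endpoints as unit vectors p₁, p₂ with components (cos φ cos λ, cos φ sin λ, sin φ).
The central angle between the endpoints is δ = arccos(p₁·p₂) ≈ 1.825 rad (104.6°).
Interpolate at f = 3/8 with slerp weights a = sin((1−f)δ)/sin δ ≈ 0.939, b = sin(fδ)/sin δ ≈ 0.653.
p = a·p₁ + b·p₂ ≈ (0.270, 0.340, 0.901); φ = arcsin(p_z) ≈ 64.29°, λ = atan2(p_y, p_x) ≈ 51.58°.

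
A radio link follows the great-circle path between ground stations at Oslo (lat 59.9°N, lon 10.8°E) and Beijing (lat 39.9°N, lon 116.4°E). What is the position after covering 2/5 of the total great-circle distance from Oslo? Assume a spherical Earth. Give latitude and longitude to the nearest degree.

The haversine formula gives a central angle δ ≈ 1.102 rad (63.2°) between the endpoints.
Interpolate at f = 2/5 with slerp weights a = sin((1−f)δ)/sin δ ≈ 0.688, b = sin(fδ)/sin δ ≈ 0.478.
p = a·p₁ + b·p₂ ≈ (0.176, 0.393, 0.902); φ = arcsin(p_z) ≈ 64.47°, λ = atan2(p_y, p_x) ≈ 65.90°.

≈ lat 64°N, lon 66°E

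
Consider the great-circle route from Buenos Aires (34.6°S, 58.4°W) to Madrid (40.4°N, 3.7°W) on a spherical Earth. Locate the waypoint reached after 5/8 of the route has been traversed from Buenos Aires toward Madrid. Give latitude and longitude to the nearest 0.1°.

From cos δ = sin φ₁ sin φ₂ + cos φ₁ cos φ₂ cos Δλ, the central angle is δ ≈ 1.577 rad (90.3°).
Interpolate at f = 5/8 with slerp weights a = sin((1−f)δ)/sin δ ≈ 0.557, b = sin(fδ)/sin δ ≈ 0.833.
p = a·p₁ + b·p₂ ≈ (0.874, -0.432, 0.224); φ = arcsin(p_z) ≈ 12.93°, λ = atan2(p_y, p_x) ≈ -26.29°.

≈ 12.9°N, 26.3°W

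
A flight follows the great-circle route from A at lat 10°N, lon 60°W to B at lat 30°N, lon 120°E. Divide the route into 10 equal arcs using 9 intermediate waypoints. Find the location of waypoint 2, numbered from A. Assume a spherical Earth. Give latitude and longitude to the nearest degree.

The haversine formula gives a central angle δ ≈ 2.443 rad (140.0°) between the endpoints.
Interpolate at f = 2/10 with slerp weights a = sin((1−f)δ)/sin δ ≈ 1.442, b = sin(fδ)/sin δ ≈ 0.730.
p = a·p₁ + b·p₂ ≈ (0.394, -0.682, 0.616); φ = arcsin(p_z) ≈ 38.00°, λ = atan2(p_y, p_x) ≈ -60.00°.

≈ lat 38°N, lon 60°W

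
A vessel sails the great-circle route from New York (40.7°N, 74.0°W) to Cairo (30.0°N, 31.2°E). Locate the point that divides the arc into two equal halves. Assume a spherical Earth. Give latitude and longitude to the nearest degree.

≈ (49°N, 16°W)

Write both endpoints as unit vectors p₁, p₂ with components (cos φ cos λ, cos φ sin λ, sin φ).
The central angle between the endpoints is δ = arccos(p₁·p₂) ≈ 1.416 rad (81.1°).
Interpolate at f = 1/2 with slerp weights a = sin((1−f)δ)/sin δ ≈ 0.658, b = sin(fδ)/sin δ ≈ 0.658.
p = a·p₁ + b·p₂ ≈ (0.625, -0.184, 0.758); φ = arcsin(p_z) ≈ 49.32°, λ = atan2(p_y, p_x) ≈ -16.43°.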